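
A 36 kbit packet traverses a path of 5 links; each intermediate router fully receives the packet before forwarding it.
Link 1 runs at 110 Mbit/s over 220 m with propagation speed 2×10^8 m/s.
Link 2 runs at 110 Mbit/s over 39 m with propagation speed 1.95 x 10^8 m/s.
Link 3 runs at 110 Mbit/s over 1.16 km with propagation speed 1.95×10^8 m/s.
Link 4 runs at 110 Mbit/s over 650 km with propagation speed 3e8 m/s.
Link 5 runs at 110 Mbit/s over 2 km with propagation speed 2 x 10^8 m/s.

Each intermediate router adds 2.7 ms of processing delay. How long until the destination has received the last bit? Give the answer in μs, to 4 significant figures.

L = 36000 bits.
Transmission delay per hop = L/R = 36000/110000000 = 327.273 μs; 5 hops → 1636.36 μs.
Propagation delays (d/s per hop): 1.1, 0.2, 5.94872, 2166.67, 10 μs; sum = 2183.92 μs.
Processing at 4 router(s): 4 × 2.7 ms = 10800 μs.
End-to-end = 14620 μs.

14620 μs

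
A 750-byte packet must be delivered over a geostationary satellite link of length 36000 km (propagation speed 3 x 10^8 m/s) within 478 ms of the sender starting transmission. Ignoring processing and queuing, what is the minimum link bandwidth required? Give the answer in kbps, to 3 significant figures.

16.8 kbps

L = 6000 bits.
Propagation delay = 36000000 / 300000000 = 120 ms.
Transmission budget = 478 − 120 = 358 ms.
R ≥ L / t_tx = 6000 bits / 0.358 s = 16.8 kbps.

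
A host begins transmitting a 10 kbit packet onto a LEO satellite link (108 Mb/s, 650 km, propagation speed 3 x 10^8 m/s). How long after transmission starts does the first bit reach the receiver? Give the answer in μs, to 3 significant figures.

2170 μs

First bit experiences only propagation delay: d/s = 650000/300000000 = 2170 μs.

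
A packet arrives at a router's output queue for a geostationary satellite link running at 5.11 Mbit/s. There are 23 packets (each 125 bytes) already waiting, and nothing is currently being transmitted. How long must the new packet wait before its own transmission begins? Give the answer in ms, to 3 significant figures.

4.50 ms

Each queued packet: L/R = 1000/5110000 = 0.195695 ms.
23 queued → 4.50098 ms.
Queuing delay = 4.50 ms.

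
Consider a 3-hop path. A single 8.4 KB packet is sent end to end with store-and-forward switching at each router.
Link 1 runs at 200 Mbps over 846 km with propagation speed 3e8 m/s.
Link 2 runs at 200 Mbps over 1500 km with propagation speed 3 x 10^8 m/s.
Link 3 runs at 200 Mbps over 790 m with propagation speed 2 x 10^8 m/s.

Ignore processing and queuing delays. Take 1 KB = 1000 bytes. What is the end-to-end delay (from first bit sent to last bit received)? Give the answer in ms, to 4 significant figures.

8.832 ms

L = 67200 bits.
Transmission delay per hop = L/R = 67200/200000000 = 0.336 ms; 3 hops → 1.008 ms.
Propagation delays (d/s per hop): 2.82, 5, 0.00395 ms; sum = 7.82395 ms.
End-to-end = 8.832 ms.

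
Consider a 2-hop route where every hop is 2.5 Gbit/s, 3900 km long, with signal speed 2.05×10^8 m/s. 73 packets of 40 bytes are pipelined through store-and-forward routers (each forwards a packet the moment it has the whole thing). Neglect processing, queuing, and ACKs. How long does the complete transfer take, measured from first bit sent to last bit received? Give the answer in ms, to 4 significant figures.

Per-hop transmission t_tx = L/R = 320/2500000000 = 0.000128 ms.
Per-hop propagation t_prop = 3900000/2.05e+08 = 19.0244 ms.
Pipeline fill: first packet needs 2·t_tx to clear all hops; remaining 72 packets each add one t_tx.
Total = (2+73-1)·t_tx + 2·t_prop = 74·0.000128 + 2·19.0244 = 38.06 ms.

38.06 ms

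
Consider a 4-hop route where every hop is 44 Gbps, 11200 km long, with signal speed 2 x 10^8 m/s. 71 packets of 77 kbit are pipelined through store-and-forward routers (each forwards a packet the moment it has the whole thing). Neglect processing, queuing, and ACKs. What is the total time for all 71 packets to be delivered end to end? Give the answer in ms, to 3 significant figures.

224 ms

Per-hop transmission t_tx = L/R = 77000/44000000000 = 0.00175 ms.
Per-hop propagation t_prop = 11200000/200000000 = 56 ms.
Pipeline fill: first packet needs 4·t_tx to clear all hops; remaining 70 packets each add one t_tx.
Total = (4+71-1)·t_tx + 4·t_prop = 74·0.00175 + 4·56 = 224 ms.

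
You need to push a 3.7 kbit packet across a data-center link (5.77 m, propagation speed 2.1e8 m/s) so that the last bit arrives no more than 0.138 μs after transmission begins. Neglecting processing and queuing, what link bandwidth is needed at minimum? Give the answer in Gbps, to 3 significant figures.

Propagation delay = 5.77 / 210000000 = 0.0274762 μs.
Transmission budget = 0.138 − 0.0274762 = 0.110524 μs.
R ≥ L / t_tx = 3700 bits / 1.10524e-07 s = 33.5 Gbps.

33.5 Gbps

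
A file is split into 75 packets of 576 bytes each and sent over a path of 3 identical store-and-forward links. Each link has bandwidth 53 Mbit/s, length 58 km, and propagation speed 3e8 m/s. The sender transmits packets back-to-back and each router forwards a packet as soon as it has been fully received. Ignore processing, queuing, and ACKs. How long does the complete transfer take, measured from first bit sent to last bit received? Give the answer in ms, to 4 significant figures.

Per-hop transmission t_tx = L/R = 4608/53000000 = 0.0869434 ms.
Per-hop propagation t_prop = 58000/300000000 = 0.193333 ms.
Pipeline fill: first packet needs 3·t_tx to clear all hops; remaining 74 packets each add one t_tx.
Total = (3+75-1)·t_tx + 3·t_prop = 77·0.0869434 + 3·0.193333 = 7.275 ms.

7.275 ms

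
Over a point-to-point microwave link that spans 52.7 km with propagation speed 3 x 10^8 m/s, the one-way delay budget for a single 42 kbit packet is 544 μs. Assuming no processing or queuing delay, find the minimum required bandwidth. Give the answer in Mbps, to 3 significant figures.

114 Mbps

Propagation delay = 52700 / 300000000 = 175.667 μs.
Transmission budget = 544 − 175.667 = 368.333 μs.
R ≥ L / t_tx = 42000 bits / 0.000368333 s = 114 Mbps.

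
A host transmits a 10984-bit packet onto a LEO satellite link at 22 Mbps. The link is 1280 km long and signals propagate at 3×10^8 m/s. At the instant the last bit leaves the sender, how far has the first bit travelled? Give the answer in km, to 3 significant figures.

t_tx = L/R = 10984/22000000 = 0.000499273 s.
Distance = s × t_tx = 300000000 × 0.000499273 = 150 km.

150 km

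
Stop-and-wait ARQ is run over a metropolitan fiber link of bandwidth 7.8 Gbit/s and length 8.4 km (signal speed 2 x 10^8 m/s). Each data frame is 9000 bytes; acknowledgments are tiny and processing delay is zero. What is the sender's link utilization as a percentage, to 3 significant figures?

9.90 %

t_tx = L/R = 72000/7800000000 = 9.23077e-06 s.
t_prop = 8400/200000000 = 4.2e-05 s; RTT = 8.4e-05 s.
Cycle = t_tx + RTT = 9.32308e-05 s.
Utilization = t_tx / cycle = 9.23077e-06/9.32308e-05 = 9.90 %.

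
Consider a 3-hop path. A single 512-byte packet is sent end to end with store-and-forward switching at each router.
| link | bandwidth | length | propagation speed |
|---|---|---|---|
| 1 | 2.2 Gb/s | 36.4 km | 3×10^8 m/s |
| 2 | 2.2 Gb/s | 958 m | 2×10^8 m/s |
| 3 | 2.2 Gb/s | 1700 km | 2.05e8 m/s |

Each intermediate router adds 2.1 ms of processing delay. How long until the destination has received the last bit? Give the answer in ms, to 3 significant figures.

L = 512 × 8 = 4096 bits.
Transmission delay per hop = L/R = 4096/2200000000 = 0.00186182 ms; 3 hops → 0.00558545 ms.
Propagation delays (d/s per hop): 0.121333, 0.00479, 8.29268 ms; sum = 8.41881 ms.
Processing at 2 router(s): 2 × 2.1 ms = 4.2 ms.
End-to-end = 12.6 ms.

12.6 ms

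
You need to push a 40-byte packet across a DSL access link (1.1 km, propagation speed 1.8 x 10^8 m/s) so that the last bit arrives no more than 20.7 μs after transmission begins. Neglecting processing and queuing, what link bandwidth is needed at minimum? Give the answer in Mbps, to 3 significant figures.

21.9 Mbps

L = 320 bits.
Propagation delay = 1100 / 180000000 = 6.11111 μs.
Transmission budget = 20.7 − 6.11111 = 14.5889 μs.
R ≥ L / t_tx = 320 bits / 1.45889e-05 s = 21.9 Mbps.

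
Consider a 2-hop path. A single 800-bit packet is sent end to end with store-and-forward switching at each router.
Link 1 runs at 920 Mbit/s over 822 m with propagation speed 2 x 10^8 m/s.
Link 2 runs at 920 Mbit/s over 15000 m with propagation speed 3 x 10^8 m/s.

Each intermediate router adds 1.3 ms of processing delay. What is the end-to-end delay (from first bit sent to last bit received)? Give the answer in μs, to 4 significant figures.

1356 μs

Transmission delay per hop = L/R = 800/920000000 = 0.869565 μs; 2 hops → 1.73913 μs.
Propagation delays (d/s per hop): 4.11, 50 μs; sum = 54.11 μs.
Processing at 1 router(s): 1 × 1.3 ms = 1300 μs.
End-to-end = 1356 μs.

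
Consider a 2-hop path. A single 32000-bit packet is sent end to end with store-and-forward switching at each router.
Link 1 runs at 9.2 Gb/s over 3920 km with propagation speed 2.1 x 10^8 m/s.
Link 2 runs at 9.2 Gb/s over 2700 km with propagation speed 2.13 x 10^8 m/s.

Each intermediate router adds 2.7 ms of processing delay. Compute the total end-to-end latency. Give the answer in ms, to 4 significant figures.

34.05 ms

Transmission delay per hop = L/R = 32000/9200000000 = 0.00347826 ms; 2 hops → 0.00695652 ms.
Propagation delays (d/s per hop): 18.6667, 12.6761 ms; sum = 31.3427 ms.
Processing at 1 router(s): 1 × 2.7 ms = 2.7 ms.
End-to-end = 34.05 ms.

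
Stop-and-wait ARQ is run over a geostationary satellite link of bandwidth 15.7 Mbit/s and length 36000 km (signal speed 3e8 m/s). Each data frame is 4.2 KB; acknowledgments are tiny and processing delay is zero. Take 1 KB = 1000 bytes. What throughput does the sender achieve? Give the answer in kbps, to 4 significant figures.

138.8 kbps

t_tx = L/R = 33600/15700000 = 0.00214013 s.
t_prop = 36000000/300000000 = 0.12 s; RTT = 0.24 s.
Cycle = t_tx + RTT = 0.24214 s.
Throughput = L / cycle = 33600 / 0.24214 = 138.8 kbps.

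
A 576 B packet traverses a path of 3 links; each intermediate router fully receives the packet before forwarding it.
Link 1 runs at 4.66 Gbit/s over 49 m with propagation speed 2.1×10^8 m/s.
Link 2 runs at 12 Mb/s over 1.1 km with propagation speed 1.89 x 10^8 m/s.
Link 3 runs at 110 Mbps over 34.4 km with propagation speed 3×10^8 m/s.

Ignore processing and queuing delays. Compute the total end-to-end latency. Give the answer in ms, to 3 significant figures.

L = 576 × 8 = 4608 bits.
Transmission delays (L/R per hop): 0.000988841, 0.384, 0.0418909 ms; sum = 0.42688 ms.
Propagation delays (d/s per hop): 0.000233333, 0.00582011, 0.114667 ms; sum = 0.12072 ms.
End-to-end = 0.548 ms.

0.548 ms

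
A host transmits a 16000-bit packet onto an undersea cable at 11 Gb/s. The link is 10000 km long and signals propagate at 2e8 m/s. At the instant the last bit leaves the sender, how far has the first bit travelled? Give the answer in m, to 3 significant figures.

t_tx = L/R = 16000/11000000000 = 1.45455e-06 s.
Distance = s × t_tx = 200000000 × 1.45455e-06 = 291 m.

291 m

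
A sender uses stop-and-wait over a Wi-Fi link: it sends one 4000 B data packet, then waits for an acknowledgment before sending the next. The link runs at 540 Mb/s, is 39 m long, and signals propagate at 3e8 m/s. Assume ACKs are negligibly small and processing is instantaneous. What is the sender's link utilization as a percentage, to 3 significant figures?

t_tx = L/R = 32000/540000000 = 5.92593e-05 s.
t_prop = 39/300000000 = 1.3e-07 s; RTT = 2.6e-07 s.
Cycle = t_tx + RTT = 5.95193e-05 s.
Utilization = t_tx / cycle = 5.92593e-05/5.95193e-05 = 99.6 %.

99.6 %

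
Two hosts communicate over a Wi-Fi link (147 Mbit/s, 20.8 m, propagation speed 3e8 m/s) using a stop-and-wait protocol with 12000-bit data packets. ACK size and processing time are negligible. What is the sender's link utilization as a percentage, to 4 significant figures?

99.83 %

t_tx = L/R = 12000/147000000 = 8.16327e-05 s.
t_prop = 20.8/300000000 = 6.93333e-08 s; RTT = 1.38667e-07 s.
Cycle = t_tx + RTT = 8.17713e-05 s.
Utilization = t_tx / cycle = 8.16327e-05/8.17713e-05 = 99.83 %.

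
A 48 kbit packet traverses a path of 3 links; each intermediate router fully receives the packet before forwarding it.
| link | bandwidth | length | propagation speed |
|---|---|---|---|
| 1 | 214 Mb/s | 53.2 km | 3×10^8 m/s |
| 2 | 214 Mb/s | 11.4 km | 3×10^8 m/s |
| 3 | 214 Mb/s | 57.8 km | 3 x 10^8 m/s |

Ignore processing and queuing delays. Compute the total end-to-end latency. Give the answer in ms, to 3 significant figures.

1.08 ms

L = 48000 bits.
Transmission delay per hop = L/R = 48000/214000000 = 0.224299 ms; 3 hops → 0.672897 ms.
Propagation delays (d/s per hop): 0.177333, 0.038, 0.192667 ms; sum = 0.408 ms.
End-to-end = 1.08 ms.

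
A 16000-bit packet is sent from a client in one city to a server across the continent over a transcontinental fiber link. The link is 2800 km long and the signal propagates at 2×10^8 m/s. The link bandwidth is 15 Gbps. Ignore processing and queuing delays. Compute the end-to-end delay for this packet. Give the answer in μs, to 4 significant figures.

14000 μs

Transmission delay = L/R = 16000 / 15000000000 = 1.06667 μs.
Propagation delay = d/s = 2800000 m / 200000000 m/s = 14000 μs.
Total = 14000 μs.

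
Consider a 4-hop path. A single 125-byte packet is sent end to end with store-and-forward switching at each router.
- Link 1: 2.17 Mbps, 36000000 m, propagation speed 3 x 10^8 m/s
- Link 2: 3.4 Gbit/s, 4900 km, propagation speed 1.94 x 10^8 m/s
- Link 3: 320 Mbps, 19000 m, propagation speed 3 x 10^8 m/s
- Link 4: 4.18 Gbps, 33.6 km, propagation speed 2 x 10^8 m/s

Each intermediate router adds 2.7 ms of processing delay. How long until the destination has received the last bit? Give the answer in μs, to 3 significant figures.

154000 μs

L = 125 × 8 = 1000 bits.
Transmission delays (L/R per hop): 460.829, 0.294118, 3.125, 0.239234 μs; sum = 464.488 μs.
Propagation delays (d/s per hop): 120000, 25257.7, 63.3333, 168 μs; sum = 145489 μs.
Processing at 3 router(s): 3 × 2.7 ms = 8100 μs.
End-to-end = 154000 μs.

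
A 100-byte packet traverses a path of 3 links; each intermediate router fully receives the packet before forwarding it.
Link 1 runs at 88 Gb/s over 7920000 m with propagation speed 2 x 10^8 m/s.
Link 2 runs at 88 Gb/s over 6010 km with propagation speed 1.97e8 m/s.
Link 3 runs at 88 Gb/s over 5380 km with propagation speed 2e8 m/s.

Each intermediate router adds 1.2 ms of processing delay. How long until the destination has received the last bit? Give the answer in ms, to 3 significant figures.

99.4 ms

L = 100 × 8 = 800 bits.
Transmission delay per hop = L/R = 800/88000000000 = 9.09091e-06 ms; 3 hops → 2.72727e-05 ms.
Propagation delays (d/s per hop): 39.6, 30.5076, 26.9 ms; sum = 97.0076 ms.
Processing at 2 router(s): 2 × 1.2 ms = 2.4 ms.
End-to-end = 99.4 ms.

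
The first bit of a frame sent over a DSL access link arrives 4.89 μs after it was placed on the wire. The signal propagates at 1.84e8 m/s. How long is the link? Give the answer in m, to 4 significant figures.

d = s × t_prop = 184000000 × 4.89e-06 = 899.8 m.

899.8 m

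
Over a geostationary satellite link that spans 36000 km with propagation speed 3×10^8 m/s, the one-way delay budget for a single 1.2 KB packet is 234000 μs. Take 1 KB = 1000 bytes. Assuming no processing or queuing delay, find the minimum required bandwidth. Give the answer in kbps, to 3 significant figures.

84.2 kbps

L = 9600 bits.
Propagation delay = 36000000 / 300000000 = 120000 μs.
Transmission budget = 234000 − 120000 = 114000 μs.
R ≥ L / t_tx = 9600 bits / 0.114 s = 84.2 kbps.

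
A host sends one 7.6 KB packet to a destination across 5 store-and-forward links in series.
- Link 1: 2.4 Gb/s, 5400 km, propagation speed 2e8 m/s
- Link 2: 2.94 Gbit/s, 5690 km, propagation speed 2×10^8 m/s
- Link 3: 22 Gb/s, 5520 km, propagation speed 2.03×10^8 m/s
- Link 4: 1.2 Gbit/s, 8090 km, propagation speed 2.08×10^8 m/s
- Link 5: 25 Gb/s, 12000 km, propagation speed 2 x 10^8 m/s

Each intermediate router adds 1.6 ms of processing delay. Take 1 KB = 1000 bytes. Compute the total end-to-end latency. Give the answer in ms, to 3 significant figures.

188 ms

L = 60800 bits.
Transmission delays (L/R per hop): 0.0253333, 0.0206803, 0.00276364, 0.0506667, 0.002432 ms; sum = 0.101876 ms.
Propagation delays (d/s per hop): 27, 28.45, 27.1921, 38.8942, 60 ms; sum = 181.536 ms.
Processing at 4 router(s): 4 × 1.6 ms = 6.4 ms.
End-to-end = 188 ms.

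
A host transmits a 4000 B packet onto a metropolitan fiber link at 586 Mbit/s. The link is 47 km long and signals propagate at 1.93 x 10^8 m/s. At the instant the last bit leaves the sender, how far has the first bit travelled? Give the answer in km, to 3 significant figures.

t_tx = L/R = 32000/586000000 = 5.46075e-05 s.
Distance = s × t_tx = 193000000 × 5.46075e-05 = 10.5 km.

10.5 km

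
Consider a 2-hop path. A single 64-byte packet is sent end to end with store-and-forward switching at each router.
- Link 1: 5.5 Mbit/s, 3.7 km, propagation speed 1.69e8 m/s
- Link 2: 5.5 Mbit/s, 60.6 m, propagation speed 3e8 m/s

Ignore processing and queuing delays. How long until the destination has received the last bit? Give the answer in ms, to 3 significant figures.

0.208 ms

L = 64 × 8 = 512 bits.
Transmission delay per hop = L/R = 512/5500000 = 0.0930909 ms; 2 hops → 0.186182 ms.
Propagation delays (d/s per hop): 0.0218935, 0.000202 ms; sum = 0.0220955 ms.
End-to-end = 0.208 ms.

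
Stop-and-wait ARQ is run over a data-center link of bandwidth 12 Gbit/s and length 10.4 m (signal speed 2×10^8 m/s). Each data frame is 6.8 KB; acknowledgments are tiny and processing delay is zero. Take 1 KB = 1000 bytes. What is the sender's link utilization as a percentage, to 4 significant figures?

t_tx = L/R = 54400/12000000000 = 4.53333e-06 s.
t_prop = 10.4/200000000 = 5.2e-08 s; RTT = 1.04e-07 s.
Cycle = t_tx + RTT = 4.63733e-06 s.
Utilization = t_tx / cycle = 4.53333e-06/4.63733e-06 = 97.76 %.

97.76 %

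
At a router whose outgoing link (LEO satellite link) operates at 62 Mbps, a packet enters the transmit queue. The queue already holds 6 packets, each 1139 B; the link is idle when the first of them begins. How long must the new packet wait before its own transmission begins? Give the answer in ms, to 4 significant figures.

Each queued packet: L/R = 9112/62000000 = 0.146968 ms.
6 queued → 0.881806 ms.
Queuing delay = 0.8818 ms.

0.8818 ms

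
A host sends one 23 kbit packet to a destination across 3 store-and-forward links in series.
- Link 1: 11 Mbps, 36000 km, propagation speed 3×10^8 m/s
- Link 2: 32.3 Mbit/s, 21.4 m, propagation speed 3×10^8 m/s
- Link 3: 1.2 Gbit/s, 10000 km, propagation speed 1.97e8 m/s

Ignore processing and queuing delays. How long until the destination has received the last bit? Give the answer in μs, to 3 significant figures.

174000 μs

L = 23000 bits.
Transmission delays (L/R per hop): 2090.91, 712.074, 19.1667 μs; sum = 2822.15 μs.
Propagation delays (d/s per hop): 120000, 0.0713333, 50761.4 μs; sum = 170761 μs.
End-to-end = 174000 μs.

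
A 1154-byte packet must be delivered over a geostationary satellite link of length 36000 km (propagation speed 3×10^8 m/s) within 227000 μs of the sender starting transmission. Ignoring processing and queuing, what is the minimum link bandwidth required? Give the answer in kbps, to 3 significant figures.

L = 9232 bits.
Propagation delay = 36000000 / 300000000 = 120000 μs.
Transmission budget = 227000 − 120000 = 107000 μs.
R ≥ L / t_tx = 9232 bits / 0.107 s = 86.3 kbps.

86.3 kbps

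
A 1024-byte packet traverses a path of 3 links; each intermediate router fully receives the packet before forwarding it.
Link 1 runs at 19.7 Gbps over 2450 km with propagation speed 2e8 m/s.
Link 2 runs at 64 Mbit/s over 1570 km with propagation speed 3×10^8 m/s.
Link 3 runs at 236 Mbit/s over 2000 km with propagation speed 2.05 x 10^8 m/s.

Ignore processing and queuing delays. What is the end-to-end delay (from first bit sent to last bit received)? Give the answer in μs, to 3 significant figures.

27400 μs

L = 1024 × 8 = 8192 bits.
Transmission delays (L/R per hop): 0.415838, 128, 34.7119 μs; sum = 163.128 μs.
Propagation delays (d/s per hop): 12250, 5233.33, 9756.1 μs; sum = 27239.4 μs.
End-to-end = 27400 μs.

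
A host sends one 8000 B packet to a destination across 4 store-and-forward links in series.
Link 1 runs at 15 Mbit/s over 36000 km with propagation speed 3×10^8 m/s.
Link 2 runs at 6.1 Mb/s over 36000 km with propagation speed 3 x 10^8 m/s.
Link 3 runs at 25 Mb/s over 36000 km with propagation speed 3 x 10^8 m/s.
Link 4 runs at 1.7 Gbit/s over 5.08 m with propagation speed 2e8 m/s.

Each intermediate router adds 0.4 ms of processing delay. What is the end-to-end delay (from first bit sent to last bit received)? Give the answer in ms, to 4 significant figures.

378.6 ms

L = 8000 × 8 = 64000 bits.
Transmission delays (L/R per hop): 4.26667, 10.4918, 2.56, 0.0376471 ms; sum = 17.3561 ms.
Propagation delays (d/s per hop): 120, 120, 120, 2.54e-05 ms; sum = 360 ms.
Processing at 3 router(s): 3 × 0.4 ms = 1.2 ms.
End-to-end = 378.6 ms.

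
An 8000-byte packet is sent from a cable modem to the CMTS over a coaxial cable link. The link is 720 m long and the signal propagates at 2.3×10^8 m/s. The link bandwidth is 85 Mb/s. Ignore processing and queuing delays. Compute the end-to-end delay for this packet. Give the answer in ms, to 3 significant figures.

L = 8000 × 8 = 64000 bits.
Transmission delay = L/R = 64000 / 85000000 = 0.752941 ms.
Propagation delay = d/s = 720 m / 2.3e+08 m/s = 0.00313043 ms.
Total = 0.756 ms.

0.756 ms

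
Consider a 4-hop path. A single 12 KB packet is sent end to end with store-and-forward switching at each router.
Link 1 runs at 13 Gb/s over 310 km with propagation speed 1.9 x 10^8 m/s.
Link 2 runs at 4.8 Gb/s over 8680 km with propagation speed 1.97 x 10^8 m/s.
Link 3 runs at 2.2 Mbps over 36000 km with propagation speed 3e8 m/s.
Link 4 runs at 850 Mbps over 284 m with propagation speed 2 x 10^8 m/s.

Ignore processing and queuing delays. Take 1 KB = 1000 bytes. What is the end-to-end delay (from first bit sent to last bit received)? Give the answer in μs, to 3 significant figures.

209000 μs

L = 96000 bits.
Transmission delays (L/R per hop): 7.38462, 20, 43636.4, 112.941 μs; sum = 43776.7 μs.
Propagation delays (d/s per hop): 1631.58, 44060.9, 120000, 1.42 μs; sum = 165694 μs.
End-to-end = 209000 μs.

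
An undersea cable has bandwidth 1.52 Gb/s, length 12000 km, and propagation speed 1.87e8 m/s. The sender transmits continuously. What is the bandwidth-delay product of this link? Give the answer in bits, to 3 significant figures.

97500000 bits

Propagation delay = 12000000 / 187000000 = 0.0641711 s.
BDP = R × t_prop = 1520000000 × 0.0641711 = 97540100 bits.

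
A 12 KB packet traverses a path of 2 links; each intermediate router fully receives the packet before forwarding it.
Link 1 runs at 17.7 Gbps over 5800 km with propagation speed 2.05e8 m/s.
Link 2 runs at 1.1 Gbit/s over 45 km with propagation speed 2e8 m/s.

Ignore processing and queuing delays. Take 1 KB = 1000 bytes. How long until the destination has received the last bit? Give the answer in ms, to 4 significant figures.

28.61 ms

L = 96000 bits.
Transmission delays (L/R per hop): 0.00542373, 0.0872727 ms; sum = 0.0926965 ms.
Propagation delays (d/s per hop): 28.2927, 0.225 ms; sum = 28.5177 ms.
End-to-end = 28.61 ms.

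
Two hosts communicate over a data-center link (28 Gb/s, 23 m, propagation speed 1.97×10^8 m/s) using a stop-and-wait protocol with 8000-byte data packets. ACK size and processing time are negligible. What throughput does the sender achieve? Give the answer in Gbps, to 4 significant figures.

t_tx = L/R = 64000/28000000000 = 2.28571e-06 s.
t_prop = 23/197000000 = 1.16751e-07 s; RTT = 2.33503e-07 s.
Cycle = t_tx + RTT = 2.51922e-06 s.
Throughput = L / cycle = 64000 / 2.51922e-06 = 25.40 Gbps.

25.40 Gbps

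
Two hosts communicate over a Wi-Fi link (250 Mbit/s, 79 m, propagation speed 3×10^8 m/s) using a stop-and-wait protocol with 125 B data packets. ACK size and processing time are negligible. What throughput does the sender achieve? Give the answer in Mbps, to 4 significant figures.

220.9 Mbps

t_tx = L/R = 1000/250000000 = 4e-06 s.
t_prop = 79/300000000 = 2.63333e-07 s; RTT = 5.26667e-07 s.
Cycle = t_tx + RTT = 4.52667e-06 s.
Throughput = L / cycle = 1000 / 4.52667e-06 = 220.9 Mbps.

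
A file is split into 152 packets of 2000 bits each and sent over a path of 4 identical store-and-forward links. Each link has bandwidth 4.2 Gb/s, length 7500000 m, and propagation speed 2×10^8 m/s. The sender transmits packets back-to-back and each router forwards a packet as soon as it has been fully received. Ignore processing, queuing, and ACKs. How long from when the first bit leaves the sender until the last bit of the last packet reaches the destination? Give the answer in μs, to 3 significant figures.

150000 μs

Per-hop transmission t_tx = L/R = 2000/4200000000 = 0.47619 μs.
Per-hop propagation t_prop = 7500000/200000000 = 37500 μs.
Pipeline fill: first packet needs 4·t_tx to clear all hops; remaining 151 packets each add one t_tx.
Total = (4+152-1)·t_tx + 4·t_prop = 155·0.47619 + 4·37500 = 150000 μs.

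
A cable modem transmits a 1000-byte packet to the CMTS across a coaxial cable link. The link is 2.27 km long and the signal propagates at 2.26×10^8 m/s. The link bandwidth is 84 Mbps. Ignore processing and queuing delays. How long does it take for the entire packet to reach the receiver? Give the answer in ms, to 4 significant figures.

0.1053 ms

L = 1000 × 8 = 8000 bits.
Transmission delay = L/R = 8000 / 84000000 = 0.0952381 ms.
Propagation delay = d/s = 2270 m / 2.26e+08 m/s = 0.0100442 ms.
Total = 0.1053 ms.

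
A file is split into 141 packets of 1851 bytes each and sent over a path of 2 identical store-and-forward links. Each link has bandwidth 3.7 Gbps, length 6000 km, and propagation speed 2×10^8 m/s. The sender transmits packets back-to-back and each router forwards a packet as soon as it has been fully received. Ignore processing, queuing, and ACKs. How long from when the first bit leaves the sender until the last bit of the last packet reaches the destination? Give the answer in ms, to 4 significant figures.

60.57 ms

Per-hop transmission t_tx = L/R = 14808/3700000000 = 0.00400216 ms.
Per-hop propagation t_prop = 6000000/200000000 = 30 ms.
Pipeline fill: first packet needs 2·t_tx to clear all hops; remaining 140 packets each add one t_tx.
Total = (2+141-1)·t_tx + 2·t_prop = 142·0.00400216 + 2·30 = 60.57 ms.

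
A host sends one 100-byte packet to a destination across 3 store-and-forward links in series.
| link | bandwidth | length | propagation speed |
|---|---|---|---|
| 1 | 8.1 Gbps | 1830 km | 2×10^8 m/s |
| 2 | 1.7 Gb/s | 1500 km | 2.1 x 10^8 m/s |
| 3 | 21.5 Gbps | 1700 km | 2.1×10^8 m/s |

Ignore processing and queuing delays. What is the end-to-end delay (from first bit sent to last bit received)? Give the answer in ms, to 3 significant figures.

L = 100 × 8 = 800 bits.
Transmission delays (L/R per hop): 9.87654e-05, 0.000470588, 3.72093e-05 ms; sum = 0.000606563 ms.
Propagation delays (d/s per hop): 9.15, 7.14286, 8.09524 ms; sum = 24.3881 ms.
End-to-end = 24.4 ms.

24.4 ms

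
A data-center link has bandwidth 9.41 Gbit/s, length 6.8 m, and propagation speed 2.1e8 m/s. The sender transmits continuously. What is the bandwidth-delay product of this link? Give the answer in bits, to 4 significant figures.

Propagation delay = 6.8 / 210000000 = 3.2381e-08 s.
BDP = R × t_prop = 9410000000 × 3.2381e-08 = 304.705 bits.

304.7 bits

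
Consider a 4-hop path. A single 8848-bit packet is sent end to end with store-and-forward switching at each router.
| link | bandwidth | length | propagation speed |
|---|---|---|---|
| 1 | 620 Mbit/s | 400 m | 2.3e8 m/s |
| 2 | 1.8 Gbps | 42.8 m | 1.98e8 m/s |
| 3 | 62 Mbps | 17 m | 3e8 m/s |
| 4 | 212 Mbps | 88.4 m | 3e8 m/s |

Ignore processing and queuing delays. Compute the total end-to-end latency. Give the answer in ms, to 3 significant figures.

0.206 ms

Transmission delays (L/R per hop): 0.014271, 0.00491556, 0.14271, 0.0417358 ms; sum = 0.203632 ms.
Propagation delays (d/s per hop): 0.00173913, 0.000216162, 5.66667e-05, 0.000294667 ms; sum = 0.00230663 ms.
End-to-end = 0.206 ms.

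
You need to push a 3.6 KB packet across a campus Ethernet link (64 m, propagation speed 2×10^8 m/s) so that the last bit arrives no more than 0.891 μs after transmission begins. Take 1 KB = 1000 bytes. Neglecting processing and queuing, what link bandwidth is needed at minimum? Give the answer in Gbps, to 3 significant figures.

L = 28800 bits.
Propagation delay = 64 / 200000000 = 0.32 μs.
Transmission budget = 0.891 − 0.32 = 0.571 μs.
R ≥ L / t_tx = 28800 bits / 5.71e-07 s = 50.4 Gbps.

50.4 Gbps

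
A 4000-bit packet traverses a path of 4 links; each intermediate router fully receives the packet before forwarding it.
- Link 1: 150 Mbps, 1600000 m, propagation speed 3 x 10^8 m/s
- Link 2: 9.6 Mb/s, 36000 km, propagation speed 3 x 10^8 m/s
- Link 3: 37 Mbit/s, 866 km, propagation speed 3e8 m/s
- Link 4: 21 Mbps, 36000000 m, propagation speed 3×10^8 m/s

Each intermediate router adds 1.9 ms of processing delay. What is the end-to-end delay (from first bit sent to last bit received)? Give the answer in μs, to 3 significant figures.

255000 μs

Transmission delays (L/R per hop): 26.6667, 416.667, 108.108, 190.476 μs; sum = 741.918 μs.
Propagation delays (d/s per hop): 5333.33, 120000, 2886.67, 120000 μs; sum = 248220 μs.
Processing at 3 router(s): 3 × 1.9 ms = 5700 μs.
End-to-end = 255000 μs.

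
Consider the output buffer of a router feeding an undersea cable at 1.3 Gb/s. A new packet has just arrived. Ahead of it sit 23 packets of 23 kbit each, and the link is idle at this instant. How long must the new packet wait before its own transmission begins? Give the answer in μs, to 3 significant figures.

407 μs

Each queued packet: L/R = 23000/1300000000 = 17.6923 μs.
23 queued → 406.923 μs.
Queuing delay = 407 μs.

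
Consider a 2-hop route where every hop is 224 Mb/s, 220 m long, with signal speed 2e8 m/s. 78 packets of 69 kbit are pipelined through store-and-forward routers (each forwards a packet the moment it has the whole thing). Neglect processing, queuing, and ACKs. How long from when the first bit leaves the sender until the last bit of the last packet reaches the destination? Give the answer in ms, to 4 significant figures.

24.34 ms

Per-hop transmission t_tx = L/R = 69000/224000000 = 0.308036 ms.
Per-hop propagation t_prop = 220/200000000 = 0.0011 ms.
Pipeline fill: first packet needs 2·t_tx to clear all hops; remaining 77 packets each add one t_tx.
Total = (2+78-1)·t_tx + 2·t_prop = 79·0.308036 + 2·0.0011 = 24.34 ms.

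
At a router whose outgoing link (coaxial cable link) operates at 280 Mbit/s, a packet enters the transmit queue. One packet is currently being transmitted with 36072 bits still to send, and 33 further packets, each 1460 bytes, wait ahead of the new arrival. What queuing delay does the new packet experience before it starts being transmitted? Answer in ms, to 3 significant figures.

1.51 ms

Each queued packet: L/R = 11680/280000000 = 0.0417143 ms.
33 queued → 1.37657 ms.
Plus remaining 36072 bits of current packet: 0.128829 ms.
Queuing delay = 1.51 ms.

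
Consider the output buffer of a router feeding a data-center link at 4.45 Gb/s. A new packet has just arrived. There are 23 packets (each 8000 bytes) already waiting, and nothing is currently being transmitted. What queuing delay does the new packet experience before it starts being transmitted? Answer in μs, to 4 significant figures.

Each queued packet: L/R = 64000/4450000000 = 14.382 μs.
23 queued → 330.787 μs.
Queuing delay = 330.8 μs.

330.8 μs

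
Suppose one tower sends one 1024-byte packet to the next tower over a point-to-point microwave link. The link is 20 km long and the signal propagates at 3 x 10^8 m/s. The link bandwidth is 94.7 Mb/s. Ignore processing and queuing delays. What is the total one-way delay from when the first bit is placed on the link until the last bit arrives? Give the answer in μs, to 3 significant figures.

153 μs

L = 1024 × 8 = 8192 bits.
Transmission delay = L/R = 8192 / 94700000 = 86.5048 μs.
Propagation delay = d/s = 20000 m / 300000000 m/s = 66.6667 μs.
Total = 153 μs.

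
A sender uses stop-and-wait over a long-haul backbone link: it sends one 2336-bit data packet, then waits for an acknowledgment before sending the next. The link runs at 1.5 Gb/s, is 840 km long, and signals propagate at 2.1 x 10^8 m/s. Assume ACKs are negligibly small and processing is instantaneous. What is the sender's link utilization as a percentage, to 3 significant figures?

0.0195 %

t_tx = L/R = 2336/1500000000 = 1.55733e-06 s.
t_prop = 840000/210000000 = 0.004 s; RTT = 0.008 s.
Cycle = t_tx + RTT = 0.00800156 s.
Utilization = t_tx / cycle = 1.55733e-06/0.00800156 = 0.0195 %.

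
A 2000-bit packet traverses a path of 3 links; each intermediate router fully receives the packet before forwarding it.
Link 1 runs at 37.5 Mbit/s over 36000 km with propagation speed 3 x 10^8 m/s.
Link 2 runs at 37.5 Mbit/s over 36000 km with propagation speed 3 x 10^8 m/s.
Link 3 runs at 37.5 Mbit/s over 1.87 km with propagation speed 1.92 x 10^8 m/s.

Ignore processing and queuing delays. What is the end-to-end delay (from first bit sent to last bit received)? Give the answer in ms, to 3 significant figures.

240 ms

Transmission delay per hop = L/R = 2000/37500000 = 0.0533333 ms; 3 hops → 0.16 ms.
Propagation delays (d/s per hop): 120, 120, 0.00973958 ms; sum = 240.01 ms.
End-to-end = 240 ms.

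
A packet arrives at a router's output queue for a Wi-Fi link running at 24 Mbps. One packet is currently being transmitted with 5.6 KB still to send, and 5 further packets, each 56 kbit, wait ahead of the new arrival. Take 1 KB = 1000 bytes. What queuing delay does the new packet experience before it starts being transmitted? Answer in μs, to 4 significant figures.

Each queued packet: L/R = 56000/24000000 = 2333.33 μs.
5 queued → 11666.7 μs.
Plus remaining 44800 bits of current packet: 1866.67 μs.
Queuing delay = 13530 μs.

13530 μs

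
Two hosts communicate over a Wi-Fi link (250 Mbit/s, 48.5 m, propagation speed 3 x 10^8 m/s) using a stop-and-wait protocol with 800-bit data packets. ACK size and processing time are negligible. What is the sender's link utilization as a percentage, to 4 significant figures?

t_tx = L/R = 800/250000000 = 3.2e-06 s.
t_prop = 48.5/300000000 = 1.61667e-07 s; RTT = 3.23333e-07 s.
Cycle = t_tx + RTT = 3.52333e-06 s.
Utilization = t_tx / cycle = 3.2e-06/3.52333e-06 = 90.82 %.

90.82 %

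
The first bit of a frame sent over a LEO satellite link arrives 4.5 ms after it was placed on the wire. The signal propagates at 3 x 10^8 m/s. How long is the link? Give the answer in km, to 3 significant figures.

1350 km

d = s × t_prop = 300000000 × 0.0045 = 1350 km.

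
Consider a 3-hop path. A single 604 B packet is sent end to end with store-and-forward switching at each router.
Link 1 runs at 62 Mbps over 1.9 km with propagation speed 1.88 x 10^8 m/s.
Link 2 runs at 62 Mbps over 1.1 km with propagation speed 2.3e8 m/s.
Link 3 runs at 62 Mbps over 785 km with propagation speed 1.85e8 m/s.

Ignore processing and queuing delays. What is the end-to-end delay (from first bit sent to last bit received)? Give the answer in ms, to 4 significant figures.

4.492 ms

L = 604 × 8 = 4832 bits.
Transmission delay per hop = L/R = 4832/62000000 = 0.0779355 ms; 3 hops → 0.233806 ms.
Propagation delays (d/s per hop): 0.0101064, 0.00478261, 4.24324 ms; sum = 4.25813 ms.
End-to-end = 4.492 ms.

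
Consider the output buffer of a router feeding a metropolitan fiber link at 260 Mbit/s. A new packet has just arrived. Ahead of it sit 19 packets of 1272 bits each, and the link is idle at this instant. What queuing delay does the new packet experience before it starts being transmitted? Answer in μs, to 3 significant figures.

93.0 μs

Each queued packet: L/R = 1272/260000000 = 4.89231 μs.
19 queued → 92.9538 μs.
Queuing delay = 93.0 μs.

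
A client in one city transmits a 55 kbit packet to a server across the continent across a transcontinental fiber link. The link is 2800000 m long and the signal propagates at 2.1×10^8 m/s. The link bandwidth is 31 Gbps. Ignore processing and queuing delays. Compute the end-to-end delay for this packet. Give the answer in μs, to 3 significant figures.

13300 μs

L = 55000 bits.
Transmission delay = L/R = 55000 / 31000000000 = 1.77419 μs.
Propagation delay = d/s = 2800000 m / 210000000 m/s = 13333.3 μs.
Total = 13300 μs.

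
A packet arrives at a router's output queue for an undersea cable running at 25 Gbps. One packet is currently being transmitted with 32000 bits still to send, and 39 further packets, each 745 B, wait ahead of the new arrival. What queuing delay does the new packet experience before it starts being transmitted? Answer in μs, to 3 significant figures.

10.6 μs

Each queued packet: L/R = 5960/25000000000 = 0.2384 μs.
39 queued → 9.2976 μs.
Plus remaining 32000 bits of current packet: 1.28 μs.
Queuing delay = 10.6 μs.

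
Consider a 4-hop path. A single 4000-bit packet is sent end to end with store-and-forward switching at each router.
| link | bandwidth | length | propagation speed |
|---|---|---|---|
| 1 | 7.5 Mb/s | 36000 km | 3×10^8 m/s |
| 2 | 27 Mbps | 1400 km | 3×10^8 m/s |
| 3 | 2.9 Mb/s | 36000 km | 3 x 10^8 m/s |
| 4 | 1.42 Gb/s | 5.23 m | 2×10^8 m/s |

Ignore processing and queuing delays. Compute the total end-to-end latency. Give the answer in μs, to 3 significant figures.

247000 μs

Transmission delays (L/R per hop): 533.333, 148.148, 1379.31, 2.8169 μs; sum = 2063.61 μs.
Propagation delays (d/s per hop): 120000, 4666.67, 120000, 0.02615 μs; sum = 244667 μs.
End-to-end = 247000 μs.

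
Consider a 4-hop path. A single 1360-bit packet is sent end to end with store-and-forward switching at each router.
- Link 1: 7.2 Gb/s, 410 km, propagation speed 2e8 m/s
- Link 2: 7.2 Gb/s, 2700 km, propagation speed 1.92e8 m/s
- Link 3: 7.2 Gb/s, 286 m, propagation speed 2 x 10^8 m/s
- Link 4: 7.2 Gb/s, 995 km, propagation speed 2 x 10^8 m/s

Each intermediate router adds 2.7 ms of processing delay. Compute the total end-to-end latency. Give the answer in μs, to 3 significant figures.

Transmission delay per hop = L/R = 1360/7200000000 = 0.188889 μs; 4 hops → 0.755556 μs.
Propagation delays (d/s per hop): 2050, 14062.5, 1.43, 4975 μs; sum = 21088.9 μs.
Processing at 3 router(s): 3 × 2.7 ms = 8100 μs.
End-to-end = 29200 μs.

29200 μs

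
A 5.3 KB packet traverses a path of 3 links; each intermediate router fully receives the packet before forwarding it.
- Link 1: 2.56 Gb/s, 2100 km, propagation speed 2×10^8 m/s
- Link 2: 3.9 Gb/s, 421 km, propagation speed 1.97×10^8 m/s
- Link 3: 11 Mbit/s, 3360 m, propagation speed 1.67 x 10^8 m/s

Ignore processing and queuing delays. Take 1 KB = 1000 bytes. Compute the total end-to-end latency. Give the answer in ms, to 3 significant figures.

L = 42400 bits.
Transmission delays (L/R per hop): 0.0165625, 0.0108718, 3.85455 ms; sum = 3.88198 ms.
Propagation delays (d/s per hop): 10.5, 2.13706, 0.0201198 ms; sum = 12.6572 ms.
End-to-end = 16.5 ms.

16.5 ms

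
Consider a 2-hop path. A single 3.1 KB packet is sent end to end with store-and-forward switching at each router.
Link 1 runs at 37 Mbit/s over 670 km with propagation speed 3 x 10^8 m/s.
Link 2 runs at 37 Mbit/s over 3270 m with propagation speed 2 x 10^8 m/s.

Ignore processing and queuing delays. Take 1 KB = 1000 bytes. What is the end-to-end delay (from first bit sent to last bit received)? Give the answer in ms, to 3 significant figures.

3.59 ms

L = 24800 bits.
Transmission delay per hop = L/R = 24800/37000000 = 0.67027 ms; 2 hops → 1.34054 ms.
Propagation delays (d/s per hop): 2.23333, 0.01635 ms; sum = 2.24968 ms.
End-to-end = 3.59 ms.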